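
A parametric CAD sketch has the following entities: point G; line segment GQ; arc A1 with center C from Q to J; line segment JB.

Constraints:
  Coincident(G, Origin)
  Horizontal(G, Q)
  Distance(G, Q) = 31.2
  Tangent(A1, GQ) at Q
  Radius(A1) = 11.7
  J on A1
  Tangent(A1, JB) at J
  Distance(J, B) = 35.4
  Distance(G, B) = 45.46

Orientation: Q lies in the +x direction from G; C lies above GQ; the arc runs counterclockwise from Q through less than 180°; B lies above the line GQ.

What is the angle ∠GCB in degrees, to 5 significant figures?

79.946°

G is at the origin; GQ is horizontal with |GQ| = 31.2 and Q on the +x side, so Q = (31.200, 0.0000). Since A1 is tangent to GQ there, CQ ⟂ GQ, so C = Q + (0, 11.7) = (31.200, 11.700). Since CJ ⟂ JB (tangency), |CB| = √(11.7² + 35.4²) = 37.283 regardless of where J sits on A1. So B lies on both circle(G, 45.46) and circle(C, 37.283); the above-GQ intersection is B = (12.216, 43.788). J is the foot of the tangent from B: J = (38.891, 20.517).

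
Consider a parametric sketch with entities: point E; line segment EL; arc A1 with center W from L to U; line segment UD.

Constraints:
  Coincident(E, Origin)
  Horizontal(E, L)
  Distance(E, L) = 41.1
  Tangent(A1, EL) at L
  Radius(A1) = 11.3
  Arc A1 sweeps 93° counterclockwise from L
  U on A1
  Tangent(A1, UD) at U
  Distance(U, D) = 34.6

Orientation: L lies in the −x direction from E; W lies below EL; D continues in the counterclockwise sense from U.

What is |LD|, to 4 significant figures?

47.40

E is at the origin; EL is horizontal with |EL| = 41.1 and L on the −x side, so L = (-41.10, 0.000). A1 meets EL tangentially, so WL is at right angles to EL, so W = L + (0, -11.3) = (-41.10, -11.30). On A1, L sits at bearing 90° from W; a 93° counterclockwise sweep puts U at bearing 183°, so U = W + 11.3·(cos 183°, sin 183°) = (-52.38, -11.89). Since A1 is tangent to UD there, WU ⟂ UD, so UD runs along (−sin 183°, cos 183°); with |UD| = 34.6, D = (-50.57, -46.44). Then |LD| = |D − L| = 47.40.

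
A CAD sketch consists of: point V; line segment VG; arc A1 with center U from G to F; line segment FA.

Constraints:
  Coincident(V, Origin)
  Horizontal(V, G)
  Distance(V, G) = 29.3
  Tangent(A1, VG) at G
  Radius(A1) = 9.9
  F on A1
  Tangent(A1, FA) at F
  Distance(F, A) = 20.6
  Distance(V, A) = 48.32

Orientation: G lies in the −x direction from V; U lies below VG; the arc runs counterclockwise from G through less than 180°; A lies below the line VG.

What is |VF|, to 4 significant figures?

40.67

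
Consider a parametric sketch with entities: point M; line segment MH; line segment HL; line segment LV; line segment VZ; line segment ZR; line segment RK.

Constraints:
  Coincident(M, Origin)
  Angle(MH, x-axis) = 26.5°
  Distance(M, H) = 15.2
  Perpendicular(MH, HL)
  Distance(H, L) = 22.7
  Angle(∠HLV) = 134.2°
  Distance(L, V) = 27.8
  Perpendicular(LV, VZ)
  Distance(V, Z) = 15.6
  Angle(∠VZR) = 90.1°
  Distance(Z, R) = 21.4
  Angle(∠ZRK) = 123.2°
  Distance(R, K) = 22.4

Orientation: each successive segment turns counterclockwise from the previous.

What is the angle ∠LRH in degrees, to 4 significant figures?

69.38°

The perpendicularity gives VZ at right angles to LV, so VZ runs at -107.7°; with |VZ| = 15.6, Z = (-27.75, 20.69). ∠VZR = 90.1° gives ZR at -17.80° from the x-axis; with |ZR| = 21.4, R = (-7.377, 14.15). Then cos ∠LRH = RL·RH / (|RL||RH|), giving 69.38°.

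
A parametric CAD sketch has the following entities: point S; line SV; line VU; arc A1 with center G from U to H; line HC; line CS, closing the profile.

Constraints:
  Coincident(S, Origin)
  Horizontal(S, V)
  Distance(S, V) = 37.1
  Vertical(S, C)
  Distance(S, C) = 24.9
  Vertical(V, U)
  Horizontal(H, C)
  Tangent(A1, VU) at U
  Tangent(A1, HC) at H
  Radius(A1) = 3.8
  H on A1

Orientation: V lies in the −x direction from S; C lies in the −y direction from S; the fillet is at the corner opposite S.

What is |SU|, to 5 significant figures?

42.680

The virtual corner opposite S is at (-37.100, -24.900). Since A1 is tangent to VU there, GU ⟂ VU and the tangent condition forces GH to be normal to HC, with radius 3.8, so the center G sits 3.8 in from both sides at G = (-33.300, -21.100). That places the tangent points at U = (-37.100, -21.100) on VU and H = (-33.300, -24.900) on HC. Then |SU| = |U − S| = 42.680.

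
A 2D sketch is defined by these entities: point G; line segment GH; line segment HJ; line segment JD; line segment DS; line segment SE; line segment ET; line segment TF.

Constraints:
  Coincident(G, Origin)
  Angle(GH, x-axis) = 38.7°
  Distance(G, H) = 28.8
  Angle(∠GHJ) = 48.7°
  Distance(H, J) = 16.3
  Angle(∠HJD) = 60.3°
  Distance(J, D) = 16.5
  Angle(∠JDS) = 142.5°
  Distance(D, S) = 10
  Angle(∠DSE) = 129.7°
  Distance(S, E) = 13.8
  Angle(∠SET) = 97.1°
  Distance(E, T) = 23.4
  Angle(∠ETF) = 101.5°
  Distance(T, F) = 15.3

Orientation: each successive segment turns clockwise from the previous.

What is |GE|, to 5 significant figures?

33.795

G is at the origin; GH runs at 38.7° with length 28.8, so H = (22.476, 18.007). ∠GHJ = 48.7° gives HJ at -92.600° from the x-axis; with |HJ| = 16.3, J = (21.737, 1.7238). ∠HJD = 60.3° gives JD at 147.70° from the x-axis; with |JD| = 16.5, D = (7.7902, 10.541). ∠JDS = 142.5° gives DS at 110.20° from the x-axis; with |DS| = 10.0, S = (4.3372, 19.926). ∠DSE = 129.7° gives SE at 59.900° from the x-axis; with |SE| = 13.8, E = (11.258, 31.865). Then |GE| = |E − G| = 33.795.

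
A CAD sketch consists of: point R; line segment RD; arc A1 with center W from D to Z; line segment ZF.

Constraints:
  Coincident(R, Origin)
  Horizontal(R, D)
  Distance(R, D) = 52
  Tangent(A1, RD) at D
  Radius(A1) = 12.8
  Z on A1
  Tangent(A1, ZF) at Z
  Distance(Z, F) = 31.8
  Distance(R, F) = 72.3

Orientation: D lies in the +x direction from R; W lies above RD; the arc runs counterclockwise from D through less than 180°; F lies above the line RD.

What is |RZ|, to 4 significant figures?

66.34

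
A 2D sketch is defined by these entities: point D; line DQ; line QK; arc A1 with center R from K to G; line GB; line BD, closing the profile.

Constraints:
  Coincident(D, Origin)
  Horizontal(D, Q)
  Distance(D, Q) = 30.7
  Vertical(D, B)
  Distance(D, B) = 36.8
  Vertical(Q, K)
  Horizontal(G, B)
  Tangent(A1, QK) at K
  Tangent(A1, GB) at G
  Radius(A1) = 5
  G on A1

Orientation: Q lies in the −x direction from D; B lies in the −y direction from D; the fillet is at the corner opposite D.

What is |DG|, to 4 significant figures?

44.89

D is at the origin; D and Q share the same y with |DQ| = 30.7 and Q on the −x side, so Q = (-30.70, 0.000). DB is vertical with |DB| = 36.8 and B on the −y side, so B = (0.000, -36.80). The virtual corner opposite D is at (-30.70, -36.80). The tangent condition forces RK to be normal to QK and the tangent condition forces RG to be normal to GB, with radius 5.0, so the center R sits 5.0 in from both sides at R = (-25.70, -31.80). That places the tangent points at K = (-30.70, -31.80) on QK and G = (-25.70, -36.80) on GB. Then |DG| = |G − D| = 44.89.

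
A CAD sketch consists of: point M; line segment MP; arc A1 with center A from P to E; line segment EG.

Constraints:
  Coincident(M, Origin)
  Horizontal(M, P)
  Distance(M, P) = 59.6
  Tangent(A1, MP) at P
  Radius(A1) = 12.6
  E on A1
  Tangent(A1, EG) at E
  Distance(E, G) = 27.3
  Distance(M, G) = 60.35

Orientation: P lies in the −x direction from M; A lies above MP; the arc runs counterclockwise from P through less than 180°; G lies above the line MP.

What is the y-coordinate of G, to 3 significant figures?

39.3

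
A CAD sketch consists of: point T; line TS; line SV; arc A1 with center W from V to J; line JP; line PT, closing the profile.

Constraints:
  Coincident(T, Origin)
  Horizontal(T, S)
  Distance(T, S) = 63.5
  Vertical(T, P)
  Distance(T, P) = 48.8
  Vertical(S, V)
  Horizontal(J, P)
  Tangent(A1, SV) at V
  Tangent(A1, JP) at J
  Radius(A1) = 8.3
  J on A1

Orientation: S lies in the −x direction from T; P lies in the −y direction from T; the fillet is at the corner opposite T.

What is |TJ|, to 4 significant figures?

73.68

The virtual corner opposite T is at (-63.50, -48.80). Tangency of A1 to SV means the radius WV is perpendicular to SV and the tangent condition forces WJ to be normal to JP, with radius 8.3, so the center W sits 8.3 in from both sides at W = (-55.20, -40.50). That places the tangent points at V = (-63.50, -40.50) on SV and J = (-55.20, -48.80) on JP. Then |TJ| = |J − T| = 73.68.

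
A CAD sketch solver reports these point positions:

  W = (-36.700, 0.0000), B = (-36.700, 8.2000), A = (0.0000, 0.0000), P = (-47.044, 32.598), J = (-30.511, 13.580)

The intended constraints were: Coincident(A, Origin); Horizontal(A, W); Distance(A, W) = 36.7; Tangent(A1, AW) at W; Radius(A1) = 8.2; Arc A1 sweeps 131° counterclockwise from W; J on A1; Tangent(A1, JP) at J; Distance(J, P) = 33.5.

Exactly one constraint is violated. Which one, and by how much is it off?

Distance(J, P) = 33.5 — off by 8.30.

A = (0.00, 0.00) ✓; A.y = 0.00, W.y = 0.00 ✓; |AW| = 36.70 ✓; ∠(BW, WA) = 90.00° ✓; |BW| = 8.200 ✓; bearing(B→J) − bearing(B→W) = 131.0° ✓; |BJ| = 8.200 ✓; ∠(BJ, JP) = 90.00° ✓; |JP| = 25.20 ✗.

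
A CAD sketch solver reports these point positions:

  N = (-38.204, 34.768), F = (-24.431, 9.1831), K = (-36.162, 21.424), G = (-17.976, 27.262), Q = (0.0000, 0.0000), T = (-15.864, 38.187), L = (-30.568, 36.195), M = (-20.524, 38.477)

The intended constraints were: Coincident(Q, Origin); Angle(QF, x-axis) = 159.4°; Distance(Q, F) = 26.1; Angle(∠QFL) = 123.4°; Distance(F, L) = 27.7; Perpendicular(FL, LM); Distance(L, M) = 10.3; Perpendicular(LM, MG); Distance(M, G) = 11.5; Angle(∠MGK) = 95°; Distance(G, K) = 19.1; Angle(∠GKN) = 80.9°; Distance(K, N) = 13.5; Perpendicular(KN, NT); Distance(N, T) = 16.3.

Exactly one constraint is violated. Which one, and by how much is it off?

Distance(N, T) = 16.3 — off by 6.30.

Q = (0.00, 0.00) ✓; QF at 159.4° ✓; |QF| = 26.10 ✓; ∠QFL = 123.4° ✓; |FL| = 27.70 ✓; ∠(FL, LM) = 90.00° ✓; |LM| = 10.30 ✓; ∠(LM, MG) = 90.00° ✓; |MG| = 11.50 ✓; ∠MGK = 95.00° ✓; |GK| = 19.10 ✓; ∠GKN = 80.90° ✓; |KN| = 13.50 ✓; ∠(KN, NT) = 90.00° ✓; |NT| = 22.60 ✗.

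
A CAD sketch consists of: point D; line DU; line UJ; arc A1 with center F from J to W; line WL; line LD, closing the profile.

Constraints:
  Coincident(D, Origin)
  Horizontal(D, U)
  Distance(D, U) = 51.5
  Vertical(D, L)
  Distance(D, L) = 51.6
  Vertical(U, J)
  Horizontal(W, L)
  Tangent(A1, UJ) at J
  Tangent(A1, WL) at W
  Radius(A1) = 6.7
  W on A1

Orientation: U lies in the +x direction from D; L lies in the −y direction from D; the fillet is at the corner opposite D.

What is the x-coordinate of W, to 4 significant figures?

44.80

The virtual corner opposite D is at (51.50, -51.60). Since A1 is tangent to UJ there, FJ ⟂ UJ and the tangent condition forces FW to be normal to WL, with radius 6.7, so the center F sits 6.7 in from both sides at F = (44.80, -44.90). That places the tangent points at J = (51.50, -44.90) on UJ and W = (44.80, -51.60) on WL. So W.x = 44.80.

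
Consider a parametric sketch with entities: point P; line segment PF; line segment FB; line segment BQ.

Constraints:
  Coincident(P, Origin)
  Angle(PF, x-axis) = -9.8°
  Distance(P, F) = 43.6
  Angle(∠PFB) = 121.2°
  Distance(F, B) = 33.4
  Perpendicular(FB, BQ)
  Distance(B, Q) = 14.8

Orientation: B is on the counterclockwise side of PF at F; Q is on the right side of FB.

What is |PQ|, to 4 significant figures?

76.47

P is at the origin; PF runs at -9.8° with length 43.6, so F = 43.6·(cos -9.8°, sin -9.8°) = (42.96, -7.421). ∠PFB = 121.2°, so FB runs at -9.8° + (180° − 121.2°) = 49.00° from the x-axis; with |FB| = 33.4, B = F + 33.4·(cos 49.00°, sin 49.00°) = (64.88, 17.79). The perpendicularity gives BQ at right angles to FB; with |BQ| = 14.8 on the right of FB, Q = B + 14.8·(0.7547, -0.6561) = (76.05, 8.076). Then |PQ| = |Q − P| = 76.47.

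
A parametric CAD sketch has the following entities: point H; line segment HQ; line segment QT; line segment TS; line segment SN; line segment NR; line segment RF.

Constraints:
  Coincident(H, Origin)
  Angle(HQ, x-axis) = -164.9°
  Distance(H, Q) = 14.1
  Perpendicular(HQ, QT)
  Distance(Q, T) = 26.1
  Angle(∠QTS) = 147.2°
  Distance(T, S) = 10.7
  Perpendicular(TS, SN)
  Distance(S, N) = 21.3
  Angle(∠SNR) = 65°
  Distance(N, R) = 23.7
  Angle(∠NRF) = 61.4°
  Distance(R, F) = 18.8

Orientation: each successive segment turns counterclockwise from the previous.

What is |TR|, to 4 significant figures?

15.61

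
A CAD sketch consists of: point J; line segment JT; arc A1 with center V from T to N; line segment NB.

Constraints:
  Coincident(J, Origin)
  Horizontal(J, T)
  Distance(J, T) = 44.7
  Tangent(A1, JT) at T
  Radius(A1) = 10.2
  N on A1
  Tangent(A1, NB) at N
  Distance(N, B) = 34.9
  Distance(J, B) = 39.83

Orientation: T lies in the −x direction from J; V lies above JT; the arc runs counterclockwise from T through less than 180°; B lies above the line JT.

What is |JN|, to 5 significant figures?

36.228

Checks: |VN| = 10.20 ✓; ∠(VN, NB) = 90.00° ✓; |NB| = 34.90 ✓; |JB| = 39.83 ✓.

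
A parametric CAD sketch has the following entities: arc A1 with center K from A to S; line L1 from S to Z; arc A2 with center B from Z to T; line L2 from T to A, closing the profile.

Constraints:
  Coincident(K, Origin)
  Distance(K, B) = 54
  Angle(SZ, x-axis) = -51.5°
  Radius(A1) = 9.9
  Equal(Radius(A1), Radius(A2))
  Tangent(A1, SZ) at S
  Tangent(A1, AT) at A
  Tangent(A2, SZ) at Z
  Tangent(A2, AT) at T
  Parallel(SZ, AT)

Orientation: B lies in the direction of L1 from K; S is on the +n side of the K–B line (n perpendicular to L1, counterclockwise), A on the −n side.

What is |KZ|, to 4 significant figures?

54.90

The slot axis is L1's direction at -51.5°, so u = (cos -51.5°, sin -51.5°) = (0.6225, -0.7826) and n = (−sin -51.5°, cos -51.5°) = (0.7826, 0.6225). K is at the origin and B lies 54.0 along u from K, so B = 54.0·u = (33.62, -42.26). Tangency of A1 to both parallel lines with radius 9.9 puts S and A at K ± 9.9·n: S = (7.748, 6.163), A = (-7.748, -6.163). Equal radii place Z and T the same way about B: Z = B + 9.9·n = (41.36, -36.10), T = B − 9.9·n = (25.87, -48.42). Then |KZ| = |Z − K| = 54.90.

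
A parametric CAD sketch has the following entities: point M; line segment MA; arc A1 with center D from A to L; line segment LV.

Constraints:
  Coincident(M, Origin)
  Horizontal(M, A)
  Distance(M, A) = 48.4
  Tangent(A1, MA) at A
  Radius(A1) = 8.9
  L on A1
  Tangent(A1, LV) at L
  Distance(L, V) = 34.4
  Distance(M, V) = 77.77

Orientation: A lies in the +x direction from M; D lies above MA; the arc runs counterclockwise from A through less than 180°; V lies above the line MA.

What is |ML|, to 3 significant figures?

57.2

Checks: |DL| = 8.900 ✓; ∠(DL, LV) = 90.00° ✓; |LV| = 34.40 ✓; |MV| = 77.77 ✓.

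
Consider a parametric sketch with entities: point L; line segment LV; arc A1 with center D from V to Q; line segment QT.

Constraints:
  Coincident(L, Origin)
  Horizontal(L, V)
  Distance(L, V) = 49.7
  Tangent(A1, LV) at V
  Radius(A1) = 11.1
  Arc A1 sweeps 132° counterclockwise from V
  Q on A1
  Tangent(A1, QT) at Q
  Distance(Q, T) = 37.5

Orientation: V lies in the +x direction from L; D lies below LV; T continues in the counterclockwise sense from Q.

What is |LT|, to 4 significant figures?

81.12

L is at the origin; L and V share the same y with |LV| = 49.7 and V on the +x side, so V = (49.70, 0.000). The tangent condition forces DV to be normal to LV, so D = V + (0, -11.1) = (49.70, -11.10). On A1, V sits at bearing 90° from D; a 132° counterclockwise sweep puts Q at bearing 222°, so Q = D + 11.1·(cos 222°, sin 222°) = (41.45, -18.53). A1 meets QT tangentially, so DQ is at right angles to QT, so QT runs along (−sin 222°, cos 222°); with |QT| = 37.5, T = (66.54, -46.40). Then |LT| = |T − L| = 81.12.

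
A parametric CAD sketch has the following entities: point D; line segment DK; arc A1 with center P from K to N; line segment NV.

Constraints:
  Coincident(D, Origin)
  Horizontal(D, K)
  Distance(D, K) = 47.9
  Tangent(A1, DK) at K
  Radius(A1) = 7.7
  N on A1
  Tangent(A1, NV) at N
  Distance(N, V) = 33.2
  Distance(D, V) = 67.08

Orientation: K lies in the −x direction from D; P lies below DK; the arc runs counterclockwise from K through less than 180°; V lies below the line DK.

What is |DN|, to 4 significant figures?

56.20

Checks: |PN| = 7.700 ✓; ∠(PN, NV) = 90.00° ✓; |NV| = 33.20 ✓; |DV| = 67.08 ✓.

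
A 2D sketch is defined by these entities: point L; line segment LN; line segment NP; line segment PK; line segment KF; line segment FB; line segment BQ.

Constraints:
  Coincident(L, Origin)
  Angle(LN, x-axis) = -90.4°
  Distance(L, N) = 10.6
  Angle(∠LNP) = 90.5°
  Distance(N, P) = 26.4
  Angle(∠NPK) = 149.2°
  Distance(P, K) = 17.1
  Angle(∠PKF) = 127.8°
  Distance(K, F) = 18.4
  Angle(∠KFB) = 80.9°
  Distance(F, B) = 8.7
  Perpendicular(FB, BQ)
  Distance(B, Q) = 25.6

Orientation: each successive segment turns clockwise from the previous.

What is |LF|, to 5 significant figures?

46.424

∠NPK = 149.2° gives PK at 149.30° from the x-axis; with |PK| = 17.1, K = (-41.177, -1.9155). ∠PKF = 127.8° gives KF at 97.100° from the x-axis; with |KF| = 18.4, F = (-43.452, 16.343). Then |LF| = |F − L| = 46.424.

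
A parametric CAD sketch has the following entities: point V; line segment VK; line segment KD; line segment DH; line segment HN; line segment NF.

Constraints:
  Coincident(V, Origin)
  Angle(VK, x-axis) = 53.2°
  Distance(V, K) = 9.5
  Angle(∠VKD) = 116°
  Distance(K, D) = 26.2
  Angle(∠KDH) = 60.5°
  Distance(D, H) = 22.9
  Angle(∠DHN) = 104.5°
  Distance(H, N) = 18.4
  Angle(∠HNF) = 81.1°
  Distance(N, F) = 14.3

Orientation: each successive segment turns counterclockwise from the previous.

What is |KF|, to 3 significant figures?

3.61

V is at the origin; VK runs at 53.2° with length 9.5, so K = (5.69, 7.61). ∠VKD = 116.0° gives KD at 117° from the x-axis; with |KD| = 26.2, D = (-6.29, 30.9). ∠KDH = 60.5° gives DH at -123° from the x-axis; with |DH| = 22.9, H = (-18.9, 11.8). ∠DHN = 104.5° gives HN at -47.8° from the x-axis; with |HN| = 18.4, N = (-6.50, -1.86). ∠HNF = 81.1° gives NF at 51.1° from the x-axis; with |NF| = 14.3, F = (2.48, 9.27). Then |KF| = |F − K| = 3.61.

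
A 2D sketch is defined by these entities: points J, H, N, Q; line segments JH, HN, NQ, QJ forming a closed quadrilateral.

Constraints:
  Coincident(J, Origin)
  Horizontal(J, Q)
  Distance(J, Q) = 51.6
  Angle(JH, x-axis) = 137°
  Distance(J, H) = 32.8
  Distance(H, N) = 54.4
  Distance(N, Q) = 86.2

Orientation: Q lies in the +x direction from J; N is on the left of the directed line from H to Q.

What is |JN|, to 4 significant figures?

70.33

J is at the origin; J and Q share the same y with |JQ| = 51.6 and Q in +x, so Q = (51.6, 0). JH runs at 137.0° with |JH| = 32.8, so H = (-23.99, 22.37). N is determined by |HN| = 54.4 and |NQ| = 86.2 together: it lies at the intersection of circle(H, 54.4) and circle(Q, 86.2). With |HQ| = 78.83, the foot of the radical line on HQ is 11.06 from H and the perpendicular offset is √(54.4² − 11.06²) = 53.26. Taking the left-of-HQ solution: N = (1.727, 70.31).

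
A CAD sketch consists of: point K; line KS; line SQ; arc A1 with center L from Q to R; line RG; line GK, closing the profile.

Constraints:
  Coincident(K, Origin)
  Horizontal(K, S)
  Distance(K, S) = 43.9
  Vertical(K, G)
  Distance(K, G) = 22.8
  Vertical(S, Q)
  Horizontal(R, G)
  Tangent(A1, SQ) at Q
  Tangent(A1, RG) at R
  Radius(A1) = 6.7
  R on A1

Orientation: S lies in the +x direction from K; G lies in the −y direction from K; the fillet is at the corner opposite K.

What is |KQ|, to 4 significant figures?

46.76

K is at the origin; K and S share the same y with |KS| = 43.9 and S on the +x side, so S = (43.90, 0.000). KG is vertical with |KG| = 22.8 and G on the −y side, so G = (0.000, -22.80). The virtual corner opposite K is at (43.90, -22.80). A1 meets SQ tangentially, so LQ is at right angles to SQ and since A1 is tangent to RG there, LR ⟂ RG, with radius 6.7, so the center L sits 6.7 in from both sides at L = (37.20, -16.10). That places the tangent points at Q = (43.90, -16.10) on SQ and R = (37.20, -22.80) on RG. Then |KQ| = |Q − K| = 46.76.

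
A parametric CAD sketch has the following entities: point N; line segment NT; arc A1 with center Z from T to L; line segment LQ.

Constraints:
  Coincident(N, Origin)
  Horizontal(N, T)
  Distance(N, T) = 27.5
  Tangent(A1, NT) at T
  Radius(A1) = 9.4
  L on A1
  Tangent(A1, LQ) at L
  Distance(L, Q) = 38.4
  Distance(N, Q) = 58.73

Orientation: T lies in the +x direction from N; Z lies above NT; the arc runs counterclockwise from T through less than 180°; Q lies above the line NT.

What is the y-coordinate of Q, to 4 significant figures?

48.54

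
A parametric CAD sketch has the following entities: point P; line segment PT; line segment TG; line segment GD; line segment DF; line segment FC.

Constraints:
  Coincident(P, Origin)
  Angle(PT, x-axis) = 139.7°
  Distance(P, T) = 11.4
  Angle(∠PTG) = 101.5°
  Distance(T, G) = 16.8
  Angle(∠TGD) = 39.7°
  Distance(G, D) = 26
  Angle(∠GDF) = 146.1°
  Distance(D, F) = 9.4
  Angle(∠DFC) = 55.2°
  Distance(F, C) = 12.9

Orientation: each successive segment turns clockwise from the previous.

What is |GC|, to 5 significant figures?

23.939

∠GDF = 146.1° gives DF at -113.00° from the x-axis; with |DF| = 9.4, F = (0.64265, -12.088). ∠DFC = 55.2° gives FC at 122.20° from the x-axis; with |FC| = 12.9, C = (-6.2315, -1.1724). Then |GC| = |C − G| = 23.939.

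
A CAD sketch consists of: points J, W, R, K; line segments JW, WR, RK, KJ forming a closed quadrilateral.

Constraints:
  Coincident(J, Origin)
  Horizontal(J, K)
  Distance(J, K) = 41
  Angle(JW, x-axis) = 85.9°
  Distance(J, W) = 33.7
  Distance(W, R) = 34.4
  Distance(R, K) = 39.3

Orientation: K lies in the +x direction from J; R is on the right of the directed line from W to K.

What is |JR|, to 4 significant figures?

1.877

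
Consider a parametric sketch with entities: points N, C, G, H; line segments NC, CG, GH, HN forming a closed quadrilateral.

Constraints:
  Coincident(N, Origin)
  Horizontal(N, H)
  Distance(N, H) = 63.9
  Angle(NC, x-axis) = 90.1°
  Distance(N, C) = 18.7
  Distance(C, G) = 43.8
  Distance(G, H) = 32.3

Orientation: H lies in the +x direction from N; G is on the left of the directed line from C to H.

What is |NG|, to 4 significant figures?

49.97

N is at the origin; NH is horizontal with |NH| = 63.9 and H in +x, so H = (63.9, 0). NC runs at 90.1° with |NC| = 18.7, so C = (-0.03264, 18.70). G is determined by |CG| = 43.8 and |GH| = 32.3 together: it lies at the intersection of circle(C, 43.8) and circle(H, 32.3). With |CH| = 66.61, the foot of the radical line on CH is 39.87 from C and the perpendicular offset is √(43.8² − 39.87²) = 18.12. Taking the left-of-CH solution: G = (43.33, 24.90).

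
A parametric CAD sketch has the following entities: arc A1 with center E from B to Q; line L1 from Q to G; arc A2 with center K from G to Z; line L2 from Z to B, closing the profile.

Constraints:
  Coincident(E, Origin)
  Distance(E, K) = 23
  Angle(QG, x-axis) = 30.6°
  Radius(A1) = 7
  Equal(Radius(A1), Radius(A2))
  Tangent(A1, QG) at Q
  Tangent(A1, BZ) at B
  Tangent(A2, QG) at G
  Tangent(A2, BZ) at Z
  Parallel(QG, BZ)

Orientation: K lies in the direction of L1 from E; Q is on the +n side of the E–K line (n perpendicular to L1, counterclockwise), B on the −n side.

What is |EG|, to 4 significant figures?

24.04

The slot axis is L1's direction at 30.6°, so u = (cos 30.6°, sin 30.6°) = (0.8607, 0.5090) and n = (−sin 30.6°, cos 30.6°) = (-0.5090, 0.8607). E is at the origin and K lies 23.0 along u from E, so K = 23.0·u = (19.80, 11.71). Tangency of A1 to both parallel lines with radius 7.0 puts Q and B at E ± 7.0·n: Q = (-3.563, 6.025), B = (3.563, -6.025). Equal radii place G and Z the same way about K: G = K + 7.0·n = (16.23, 17.73), Z = K − 7.0·n = (23.36, 5.683). Then |EG| = |G − E| = 24.04.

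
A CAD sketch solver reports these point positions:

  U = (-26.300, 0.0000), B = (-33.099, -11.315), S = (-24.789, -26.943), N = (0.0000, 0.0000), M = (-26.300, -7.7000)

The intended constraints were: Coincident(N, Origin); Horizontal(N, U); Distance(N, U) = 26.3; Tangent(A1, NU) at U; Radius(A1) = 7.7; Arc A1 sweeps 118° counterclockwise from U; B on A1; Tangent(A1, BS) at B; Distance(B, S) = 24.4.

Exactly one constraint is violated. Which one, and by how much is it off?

Distance(B, S) = 24.4 — off by 6.70.

N = (0.00, 0.00) ✓; N.y = 0.00, U.y = 0.00 ✓; |NU| = 26.30 ✓; ∠(MU, UN) = 90.00° ✓; |MU| = 7.700 ✓; bearing(M→B) − bearing(M→U) = 118.0° ✓; |MB| = 7.700 ✓; ∠(MB, BS) = 90.00° ✓; |BS| = 17.70 ✗.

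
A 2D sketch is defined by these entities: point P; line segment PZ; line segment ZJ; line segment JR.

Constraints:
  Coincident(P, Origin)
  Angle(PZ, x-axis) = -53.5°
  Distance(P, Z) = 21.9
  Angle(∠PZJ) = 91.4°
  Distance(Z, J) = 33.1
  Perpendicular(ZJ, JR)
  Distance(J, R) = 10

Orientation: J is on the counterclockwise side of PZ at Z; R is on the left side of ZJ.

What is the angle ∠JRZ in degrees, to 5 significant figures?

73.190°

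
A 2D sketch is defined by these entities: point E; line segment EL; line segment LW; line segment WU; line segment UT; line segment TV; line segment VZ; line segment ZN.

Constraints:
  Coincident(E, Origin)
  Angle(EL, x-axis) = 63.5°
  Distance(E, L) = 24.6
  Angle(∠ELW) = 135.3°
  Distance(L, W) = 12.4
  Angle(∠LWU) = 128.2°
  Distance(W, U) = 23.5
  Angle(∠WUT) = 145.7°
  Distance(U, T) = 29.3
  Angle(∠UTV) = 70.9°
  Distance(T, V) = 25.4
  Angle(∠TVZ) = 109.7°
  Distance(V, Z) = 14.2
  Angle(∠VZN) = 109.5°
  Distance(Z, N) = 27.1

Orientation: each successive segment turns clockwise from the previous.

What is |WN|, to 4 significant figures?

22.29

∠TVZ = 109.7° gives VZ at 113.3° from the x-axis; with |VZ| = 14.2, Z = (22.76, -2.371). ∠VZN = 109.5° gives ZN at 42.80° from the x-axis; with |ZN| = 27.1, N = (42.65, 16.04). Then |WN| = |N − W| = 22.29.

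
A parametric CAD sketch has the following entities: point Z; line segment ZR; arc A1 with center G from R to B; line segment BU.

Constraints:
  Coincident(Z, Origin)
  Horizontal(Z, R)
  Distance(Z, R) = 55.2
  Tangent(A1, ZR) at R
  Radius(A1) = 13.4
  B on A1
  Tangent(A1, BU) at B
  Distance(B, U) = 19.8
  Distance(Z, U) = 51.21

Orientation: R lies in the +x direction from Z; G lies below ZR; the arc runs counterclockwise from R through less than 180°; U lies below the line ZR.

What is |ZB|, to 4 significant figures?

43.59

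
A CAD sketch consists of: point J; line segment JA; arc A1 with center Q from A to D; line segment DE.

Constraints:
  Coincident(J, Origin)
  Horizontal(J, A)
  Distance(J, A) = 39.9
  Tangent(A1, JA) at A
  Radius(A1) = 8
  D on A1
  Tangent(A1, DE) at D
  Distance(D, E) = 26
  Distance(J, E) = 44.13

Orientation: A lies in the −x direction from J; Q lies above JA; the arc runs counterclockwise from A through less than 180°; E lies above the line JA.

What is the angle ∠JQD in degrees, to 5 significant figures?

5.4138°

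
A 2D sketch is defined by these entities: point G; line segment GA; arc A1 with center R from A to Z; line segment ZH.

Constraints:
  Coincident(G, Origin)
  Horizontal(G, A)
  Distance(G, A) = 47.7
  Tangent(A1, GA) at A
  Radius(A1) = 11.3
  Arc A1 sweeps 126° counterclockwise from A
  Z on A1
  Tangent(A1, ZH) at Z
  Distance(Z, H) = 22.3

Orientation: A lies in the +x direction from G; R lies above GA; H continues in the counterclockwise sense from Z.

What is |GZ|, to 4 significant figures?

59.61

Since A1 is tangent to GA there, RA ⟂ GA, so R = A + (0, 11.3) = (47.70, 11.30). On A1, A sits at bearing -90° from R; a 126° counterclockwise sweep puts Z at bearing 36°, so Z = R + 11.3·(cos 36°, sin 36°) = (56.84, 17.94). Then |GZ| = |Z − G| = 59.61.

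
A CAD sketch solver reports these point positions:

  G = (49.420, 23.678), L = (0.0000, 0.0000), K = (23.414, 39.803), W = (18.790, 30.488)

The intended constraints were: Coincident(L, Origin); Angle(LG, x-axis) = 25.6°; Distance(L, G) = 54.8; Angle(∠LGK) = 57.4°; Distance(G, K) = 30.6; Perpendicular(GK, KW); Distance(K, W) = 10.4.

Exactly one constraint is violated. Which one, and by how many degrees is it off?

Perpendicular(GK, KW) — off by 5.40°.

L = (0.00, 0.00) ✓; LG at 25.60° ✓; |LG| = 54.80 ✓; ∠LGK = 57.40° ✓; |GK| = 30.60 ✓; ∠(GK, KW) = 95.40° ✗; |KW| = 10.40 ✓.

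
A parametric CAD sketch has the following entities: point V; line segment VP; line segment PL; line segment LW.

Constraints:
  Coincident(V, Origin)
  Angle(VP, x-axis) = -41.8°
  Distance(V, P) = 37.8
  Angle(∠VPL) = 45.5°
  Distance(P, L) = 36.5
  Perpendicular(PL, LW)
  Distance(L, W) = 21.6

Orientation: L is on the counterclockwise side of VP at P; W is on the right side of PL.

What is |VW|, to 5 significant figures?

49.581

V is at the origin; VP runs at -41.8° with length 37.8, so P = 37.8·(cos -41.8°, sin -41.8°) = (28.179, -25.195). ∠VPL = 45.5°, so PL runs at -41.8° + (180° − 45.5°) = 92.700° from the x-axis; with |PL| = 36.5, L = P + 36.5·(cos 92.700°, sin 92.700°) = (26.460, 11.265). PL is perpendicular to LW; with |LW| = 21.6 on the right of PL, W = L + 21.6·(0.99889, 0.047106) = (48.036, 12.282). Then |VW| = |W − V| = 49.581.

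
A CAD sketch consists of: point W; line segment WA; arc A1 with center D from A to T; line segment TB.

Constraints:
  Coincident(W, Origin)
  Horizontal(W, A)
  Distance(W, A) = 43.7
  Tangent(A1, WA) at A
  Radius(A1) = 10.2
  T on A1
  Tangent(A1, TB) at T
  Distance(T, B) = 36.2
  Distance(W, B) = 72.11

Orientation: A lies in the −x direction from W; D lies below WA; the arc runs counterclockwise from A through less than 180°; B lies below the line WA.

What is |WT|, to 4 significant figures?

54.75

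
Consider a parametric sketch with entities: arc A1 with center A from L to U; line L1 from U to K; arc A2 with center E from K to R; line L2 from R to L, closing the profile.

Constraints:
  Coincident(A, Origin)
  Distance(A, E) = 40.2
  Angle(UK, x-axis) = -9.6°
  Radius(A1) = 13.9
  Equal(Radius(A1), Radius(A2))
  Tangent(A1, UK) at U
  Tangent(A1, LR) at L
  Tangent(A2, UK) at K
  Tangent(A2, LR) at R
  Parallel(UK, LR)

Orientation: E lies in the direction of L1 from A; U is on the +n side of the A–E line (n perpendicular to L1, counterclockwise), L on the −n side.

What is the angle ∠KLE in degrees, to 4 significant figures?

15.59°

The slot axis is L1's direction at -9.6°, so u = (cos -9.6°, sin -9.6°) = (0.9860, -0.1668) and n = (−sin -9.6°, cos -9.6°) = (0.1668, 0.9860). A is at the origin and E lies 40.2 along u from A, so E = 40.2·u = (39.64, -6.704). Tangency of A1 to both parallel lines with radius 13.9 puts U and L at A ± 13.9·n: U = (2.318, 13.71), L = (-2.318, -13.71). Equal radii place K and R the same way about E: K = E + 13.9·n = (41.96, 7.001), R = E − 13.9·n = (37.32, -20.41). Then cos ∠KLE = LK·LE / (|LK||LE|), giving 15.59°.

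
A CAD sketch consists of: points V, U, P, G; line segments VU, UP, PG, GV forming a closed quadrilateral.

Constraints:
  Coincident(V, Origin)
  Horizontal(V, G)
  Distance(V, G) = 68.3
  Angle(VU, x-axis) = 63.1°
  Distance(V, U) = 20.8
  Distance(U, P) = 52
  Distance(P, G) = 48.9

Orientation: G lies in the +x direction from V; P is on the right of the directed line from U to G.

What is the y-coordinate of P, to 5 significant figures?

-29.497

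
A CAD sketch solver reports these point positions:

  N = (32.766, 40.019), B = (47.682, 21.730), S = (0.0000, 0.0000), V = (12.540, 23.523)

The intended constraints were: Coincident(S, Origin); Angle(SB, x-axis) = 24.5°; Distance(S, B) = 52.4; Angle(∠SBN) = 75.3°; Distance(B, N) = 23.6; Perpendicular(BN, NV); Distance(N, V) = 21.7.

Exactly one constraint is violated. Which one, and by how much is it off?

Distance(N, V) = 21.7 — off by 4.40.

S = (0.00, 0.00) ✓; SB at 24.50° ✓; |SB| = 52.40 ✓; ∠SBN = 75.30° ✓; |BN| = 23.60 ✓; ∠(BN, NV) = 90.00° ✓; |NV| = 26.10 ✗.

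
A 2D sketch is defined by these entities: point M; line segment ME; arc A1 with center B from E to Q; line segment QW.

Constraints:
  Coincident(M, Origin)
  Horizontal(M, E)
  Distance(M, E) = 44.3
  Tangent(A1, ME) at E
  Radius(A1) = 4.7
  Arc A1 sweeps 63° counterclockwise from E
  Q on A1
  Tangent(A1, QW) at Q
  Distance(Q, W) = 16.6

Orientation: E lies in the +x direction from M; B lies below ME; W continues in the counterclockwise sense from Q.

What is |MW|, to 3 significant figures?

36.9

M is at the origin; ME is horizontal with |ME| = 44.3 and E on the +x side, so E = (44.3, 0.00). A1 meets ME tangentially, so BE is at right angles to ME, so B = E + (0, -4.7) = (44.3, -4.70). On A1, E sits at bearing 90° from B; a 63° counterclockwise sweep puts Q at bearing 153°, so Q = B + 4.7·(cos 153°, sin 153°) = (40.1, -2.57). Tangency of A1 to QW means the radius BQ is perpendicular to QW, so QW runs along (−sin 153°, cos 153°); with |QW| = 16.6, W = (32.6, -17.4). Then |MW| = |W − M| = 36.9.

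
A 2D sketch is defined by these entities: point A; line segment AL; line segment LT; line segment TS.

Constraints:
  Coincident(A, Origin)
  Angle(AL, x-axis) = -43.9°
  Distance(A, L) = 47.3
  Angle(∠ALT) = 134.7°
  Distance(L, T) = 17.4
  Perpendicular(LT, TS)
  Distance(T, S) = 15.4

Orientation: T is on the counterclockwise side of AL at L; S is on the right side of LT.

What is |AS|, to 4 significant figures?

70.50

A is at the origin; AL runs at -43.9° with length 47.3, so L = 47.3·(cos -43.9°, sin -43.9°) = (34.08, -32.80). ∠ALT = 134.7°, so LT runs at -43.9° + (180° − 134.7°) = 1.400° from the x-axis; with |LT| = 17.4, T = L + 17.4·(cos 1.400°, sin 1.400°) = (51.48, -32.37). The perpendicularity gives TS at right angles to LT; with |TS| = 15.4 on the right of LT, S = T + 15.4·(0.02443, -0.9997) = (51.85, -47.77). Then |AS| = |S − A| = 70.50.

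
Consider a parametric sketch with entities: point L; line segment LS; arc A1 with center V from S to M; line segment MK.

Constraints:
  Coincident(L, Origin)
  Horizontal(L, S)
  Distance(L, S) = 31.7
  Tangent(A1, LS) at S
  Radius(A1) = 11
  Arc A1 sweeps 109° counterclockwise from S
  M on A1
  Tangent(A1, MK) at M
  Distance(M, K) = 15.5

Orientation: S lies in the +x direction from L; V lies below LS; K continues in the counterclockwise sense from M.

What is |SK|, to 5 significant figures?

29.723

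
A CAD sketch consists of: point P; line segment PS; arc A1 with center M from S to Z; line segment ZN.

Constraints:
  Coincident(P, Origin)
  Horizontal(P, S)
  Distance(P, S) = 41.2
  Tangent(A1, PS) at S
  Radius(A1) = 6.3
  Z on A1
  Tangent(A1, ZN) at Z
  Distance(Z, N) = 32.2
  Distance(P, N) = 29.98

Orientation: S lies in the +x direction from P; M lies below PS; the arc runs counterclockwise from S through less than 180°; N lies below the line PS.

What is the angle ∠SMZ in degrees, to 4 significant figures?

47.94°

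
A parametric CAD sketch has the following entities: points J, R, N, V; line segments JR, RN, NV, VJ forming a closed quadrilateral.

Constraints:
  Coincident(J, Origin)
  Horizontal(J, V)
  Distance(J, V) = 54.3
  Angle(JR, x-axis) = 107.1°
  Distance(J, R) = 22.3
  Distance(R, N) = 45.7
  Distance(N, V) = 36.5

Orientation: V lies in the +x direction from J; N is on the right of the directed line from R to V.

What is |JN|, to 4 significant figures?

25.91

J is at the origin; J and V share the same y with |JV| = 54.3 and V in +x, so V = (54.3, 0). JR runs at 107.1° with |JR| = 22.3, so R = (-6.557, 21.31). N is determined by |RN| = 45.7 and |NV| = 36.5 together: it lies at the intersection of circle(R, 45.7) and circle(V, 36.5). With |RV| = 64.48, the foot of the radical line on RV is 38.10 from R and the perpendicular offset is √(45.7² − 38.10²) = 25.23. Taking the right-of-RV solution: N = (21.07, -15.09).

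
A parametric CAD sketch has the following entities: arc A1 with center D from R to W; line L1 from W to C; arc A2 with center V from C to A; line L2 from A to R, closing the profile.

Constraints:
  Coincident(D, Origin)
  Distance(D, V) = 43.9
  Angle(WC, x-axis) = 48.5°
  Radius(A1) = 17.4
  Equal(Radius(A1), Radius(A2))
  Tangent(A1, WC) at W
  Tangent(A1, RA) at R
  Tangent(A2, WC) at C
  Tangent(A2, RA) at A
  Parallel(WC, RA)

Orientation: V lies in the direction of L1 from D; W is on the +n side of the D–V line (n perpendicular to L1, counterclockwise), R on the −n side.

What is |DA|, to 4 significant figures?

47.22

The slot axis is L1's direction at 48.5°, so u = (cos 48.5°, sin 48.5°) = (0.6626, 0.7490) and n = (−sin 48.5°, cos 48.5°) = (-0.7490, 0.6626). D is at the origin and V lies 43.9 along u from D, so V = 43.9·u = (29.09, 32.88). Tangency of A1 to both parallel lines with radius 17.4 puts W and R at D ± 17.4·n: W = (-13.03, 11.53), R = (13.03, -11.53). Equal radii place C and A the same way about V: C = V + 17.4·n = (16.06, 44.41), A = V − 17.4·n = (42.12, 21.35). Then |DA| = |A − D| = 47.22.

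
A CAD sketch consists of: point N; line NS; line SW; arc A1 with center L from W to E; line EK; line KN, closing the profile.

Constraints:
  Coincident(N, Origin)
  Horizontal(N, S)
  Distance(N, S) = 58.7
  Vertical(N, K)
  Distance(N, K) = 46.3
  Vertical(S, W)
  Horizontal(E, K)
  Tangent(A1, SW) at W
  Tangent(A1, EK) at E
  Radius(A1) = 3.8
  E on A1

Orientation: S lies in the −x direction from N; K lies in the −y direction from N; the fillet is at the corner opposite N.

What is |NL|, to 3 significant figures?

69.4

NK is vertical with |NK| = 46.3 and K on the −y side, so K = (0.00, -46.3). The virtual corner opposite N is at (-58.7, -46.3). The tangent condition forces LW to be normal to SW and A1 meets EK tangentially, so LE is at right angles to EK, with radius 3.8, so the center L sits 3.8 in from both sides at L = (-54.9, -42.5). Then |NL| = |L − N| = 69.4.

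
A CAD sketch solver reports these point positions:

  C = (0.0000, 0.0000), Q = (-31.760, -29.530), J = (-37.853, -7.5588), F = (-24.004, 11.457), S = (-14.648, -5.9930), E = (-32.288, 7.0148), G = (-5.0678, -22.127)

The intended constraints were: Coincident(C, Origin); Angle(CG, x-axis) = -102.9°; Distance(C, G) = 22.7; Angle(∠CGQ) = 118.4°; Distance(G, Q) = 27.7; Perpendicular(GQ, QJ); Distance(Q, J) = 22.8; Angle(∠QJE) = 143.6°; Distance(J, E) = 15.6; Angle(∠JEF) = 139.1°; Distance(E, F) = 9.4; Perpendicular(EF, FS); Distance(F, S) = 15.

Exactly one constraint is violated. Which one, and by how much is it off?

Distance(F, S) = 15 — off by 4.80.

C = (0.00, 0.00) ✓; CG at -102.9° ✓; |CG| = 22.70 ✓; ∠CGQ = 118.4° ✓; |GQ| = 27.70 ✓; ∠(GQ, QJ) = 90.00° ✓; |QJ| = 22.80 ✓; ∠QJE = 143.6° ✓; |JE| = 15.60 ✓; ∠JEF = 139.1° ✓; |EF| = 9.400 ✓; ∠(EF, FS) = 90.00° ✓; |FS| = 19.80 ✗.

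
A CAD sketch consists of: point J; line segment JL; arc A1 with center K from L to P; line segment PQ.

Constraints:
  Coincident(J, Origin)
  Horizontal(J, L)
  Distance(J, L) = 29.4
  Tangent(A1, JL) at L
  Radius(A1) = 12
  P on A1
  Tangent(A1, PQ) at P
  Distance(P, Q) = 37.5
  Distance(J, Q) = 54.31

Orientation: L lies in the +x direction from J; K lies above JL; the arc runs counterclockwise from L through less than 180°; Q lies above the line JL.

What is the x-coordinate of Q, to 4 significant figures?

20.40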